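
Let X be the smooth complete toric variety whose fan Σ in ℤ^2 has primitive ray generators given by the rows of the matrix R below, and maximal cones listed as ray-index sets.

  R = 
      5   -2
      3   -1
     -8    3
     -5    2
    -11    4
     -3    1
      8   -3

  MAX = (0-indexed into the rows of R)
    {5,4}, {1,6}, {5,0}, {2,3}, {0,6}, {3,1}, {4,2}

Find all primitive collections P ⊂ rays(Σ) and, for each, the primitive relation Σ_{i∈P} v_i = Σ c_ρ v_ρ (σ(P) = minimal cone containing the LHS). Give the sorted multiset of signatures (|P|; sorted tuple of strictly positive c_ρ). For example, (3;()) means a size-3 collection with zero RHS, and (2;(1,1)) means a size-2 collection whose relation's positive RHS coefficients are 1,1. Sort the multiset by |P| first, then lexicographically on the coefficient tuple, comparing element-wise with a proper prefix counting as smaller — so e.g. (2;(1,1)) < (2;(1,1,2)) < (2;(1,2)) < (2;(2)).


14 minimal non-faces of Δ(Σ) (on 7 rays):

  {0,3}:  v_{0} + v_{3} = 0  ⟹  sig = (2;())
  {1,5}:  v_{1} + v_{5} = 0  ⟹  sig = (2;())
  {2,6}:  v_{2} + v_{6} = 0  ⟹  sig = (2;())
  {0,1}:  v_{0} + v_{1} = v_{6}  ⟹  sig = (2;(1))
  {0,2}:  v_{0} + v_{2} = v_{5}  ⟹  sig = (2;(1))
  {1,2}:  v_{1} + v_{2} = v_{3}  ⟹  sig = (2;(1))
  {1,4}:  v_{1} + v_{4} = v_{2}  ⟹  sig = (2;(1))
  {2,5}:  v_{2} + v_{5} = v_{4}  ⟹  sig = (2;(1))
  {3,5}:  v_{3} + v_{5} = v_{2}  ⟹  sig = (2;(1))
  {3,6}:  v_{3} + v_{6} = v_{1}  ⟹  sig = (2;(1))
  {4,6}:  v_{4} + v_{6} = v_{5}  ⟹  sig = (2;(1))
  {5,6}:  v_{5} + v_{6} = v_{0}  ⟹  sig = (2;(1))
  {0,4}:  v_{0} + v_{4} = 2·v_{5}  ⟹  sig = (2;(2))
  {3,4}:  v_{3} + v_{4} = 2·v_{2}  ⟹  sig = (2;(2))

Hence PRS(X_Σ) =
[(2;()), (2;()), (2;()), (2;(1)), (2;(1)), (2;(1)), (2;(1)), (2;(1)), (2;(1)), (2;(1)), (2;(1)), (2;(1)), (2;(2)), (2;(2))]


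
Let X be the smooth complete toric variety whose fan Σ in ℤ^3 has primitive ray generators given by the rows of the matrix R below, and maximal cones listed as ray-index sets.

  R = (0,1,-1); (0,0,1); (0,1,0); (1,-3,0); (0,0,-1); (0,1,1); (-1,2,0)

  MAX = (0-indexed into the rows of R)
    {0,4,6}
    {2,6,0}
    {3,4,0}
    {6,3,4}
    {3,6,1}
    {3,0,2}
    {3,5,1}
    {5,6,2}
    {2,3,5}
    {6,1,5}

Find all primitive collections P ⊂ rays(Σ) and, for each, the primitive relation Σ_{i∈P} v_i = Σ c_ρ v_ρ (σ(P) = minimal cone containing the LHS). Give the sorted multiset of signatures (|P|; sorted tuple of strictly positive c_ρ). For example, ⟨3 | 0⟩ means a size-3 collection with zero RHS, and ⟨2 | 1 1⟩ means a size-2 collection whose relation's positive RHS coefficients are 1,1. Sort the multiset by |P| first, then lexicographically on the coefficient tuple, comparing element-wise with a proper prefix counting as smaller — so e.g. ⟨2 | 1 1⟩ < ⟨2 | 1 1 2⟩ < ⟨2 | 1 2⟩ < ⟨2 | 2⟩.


9 minimal non-faces of Δ(Σ) (on 7 rays):

  {1,4}:  v_{1} + v_{4} = 0 — sig = ⟨2 | 0⟩
  {0,1}:  v_{0} + v_{1} = v_{2} — sig = ⟨2 | 1⟩
  {1,2}:  v_{1} + v_{2} = v_{5} — sig = ⟨2 | 1⟩
  {2,4}:  v_{2} + v_{4} = v_{0} — sig = ⟨2 | 1⟩
  {4,5}:  v_{4} + v_{5} = v_{2} — sig = ⟨2 | 1⟩
  {0,5}:  v_{0} + v_{5} = 2·v_{2} — sig = ⟨2 | 2⟩
  {2,3,6}:  v_{2} + v_{3} + v_{6} = 0 — sig = ⟨3 | 0⟩
  {0,3,6}:  v_{0} + v_{3} + v_{6} = v_{4} — sig = ⟨3 | 1⟩
  {3,5,6}:  v_{3} + v_{5} + v_{6} = v_{1} — sig = ⟨3 | 1⟩

Hence PRS(X_Σ) =
[⟨2 | 0⟩, ⟨2 | 1⟩, ⟨2 | 1⟩, ⟨2 | 1⟩, ⟨2 | 1⟩, ⟨2 | 2⟩, ⟨3 | 0⟩, ⟨3 | 1⟩, ⟨3 | 1⟩]


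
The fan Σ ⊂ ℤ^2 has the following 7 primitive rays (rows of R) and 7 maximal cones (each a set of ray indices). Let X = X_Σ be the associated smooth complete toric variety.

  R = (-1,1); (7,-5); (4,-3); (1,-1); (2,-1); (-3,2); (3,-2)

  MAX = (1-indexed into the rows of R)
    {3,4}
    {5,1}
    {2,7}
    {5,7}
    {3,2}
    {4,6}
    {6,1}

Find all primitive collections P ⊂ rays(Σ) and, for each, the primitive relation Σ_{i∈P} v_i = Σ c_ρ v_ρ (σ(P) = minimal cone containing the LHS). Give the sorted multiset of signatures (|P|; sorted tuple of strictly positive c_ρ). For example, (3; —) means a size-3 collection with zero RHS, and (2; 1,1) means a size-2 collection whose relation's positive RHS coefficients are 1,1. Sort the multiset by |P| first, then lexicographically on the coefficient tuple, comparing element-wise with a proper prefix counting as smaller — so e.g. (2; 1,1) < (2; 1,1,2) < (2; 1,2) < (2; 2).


|primitive collections| = 14. Relations:

  P = {1,4}:  v_{1} + v_{4} = 0  ⇒ sig = (2; —)
  P = {6,7}:  v_{6} + v_{7} = 0  ⇒ sig = (2; —)
  P = {1,3}:  v_{1} + v_{3} = v_{7}  ⇒ sig = (2; 1)
  P = {1,7}:  v_{1} + v_{7} = v_{5}  ⇒ sig = (2; 1)
  P = {2,6}:  v_{2} + v_{6} = v_{3}  ⇒ sig = (2; 1)
  P = {3,6}:  v_{3} + v_{6} = v_{4}  ⇒ sig = (2; 1)
  P = {3,7}:  v_{3} + v_{7} = v_{2}  ⇒ sig = (2; 1)
  P = {4,5}:  v_{4} + v_{5} = v_{7}  ⇒ sig = (2; 1)
  P = {4,7}:  v_{4} + v_{7} = v_{3}  ⇒ sig = (2; 1)
  P = {5,6}:  v_{5} + v_{6} = v_{1}  ⇒ sig = (2; 1)
  P = {1,2}:  v_{1} + v_{2} = 2·v_{7}  ⇒ sig = (2; 2)
  P = {2,4}:  v_{2} + v_{4} = 2·v_{3}  ⇒ sig = (2; 2)
  P = {3,5}:  v_{3} + v_{5} = 2·v_{7}  ⇒ sig = (2; 2)
  P = {2,5}:  v_{2} + v_{5} = 3·v_{7}  ⇒ sig = (2; 3)

Hence PRS(X_Σ) =
    |P|=2: 14 collections, coeffs (), (), (1), (1), (1), (1), (1), (1), (1), (1), (2), (2), (2), (3)


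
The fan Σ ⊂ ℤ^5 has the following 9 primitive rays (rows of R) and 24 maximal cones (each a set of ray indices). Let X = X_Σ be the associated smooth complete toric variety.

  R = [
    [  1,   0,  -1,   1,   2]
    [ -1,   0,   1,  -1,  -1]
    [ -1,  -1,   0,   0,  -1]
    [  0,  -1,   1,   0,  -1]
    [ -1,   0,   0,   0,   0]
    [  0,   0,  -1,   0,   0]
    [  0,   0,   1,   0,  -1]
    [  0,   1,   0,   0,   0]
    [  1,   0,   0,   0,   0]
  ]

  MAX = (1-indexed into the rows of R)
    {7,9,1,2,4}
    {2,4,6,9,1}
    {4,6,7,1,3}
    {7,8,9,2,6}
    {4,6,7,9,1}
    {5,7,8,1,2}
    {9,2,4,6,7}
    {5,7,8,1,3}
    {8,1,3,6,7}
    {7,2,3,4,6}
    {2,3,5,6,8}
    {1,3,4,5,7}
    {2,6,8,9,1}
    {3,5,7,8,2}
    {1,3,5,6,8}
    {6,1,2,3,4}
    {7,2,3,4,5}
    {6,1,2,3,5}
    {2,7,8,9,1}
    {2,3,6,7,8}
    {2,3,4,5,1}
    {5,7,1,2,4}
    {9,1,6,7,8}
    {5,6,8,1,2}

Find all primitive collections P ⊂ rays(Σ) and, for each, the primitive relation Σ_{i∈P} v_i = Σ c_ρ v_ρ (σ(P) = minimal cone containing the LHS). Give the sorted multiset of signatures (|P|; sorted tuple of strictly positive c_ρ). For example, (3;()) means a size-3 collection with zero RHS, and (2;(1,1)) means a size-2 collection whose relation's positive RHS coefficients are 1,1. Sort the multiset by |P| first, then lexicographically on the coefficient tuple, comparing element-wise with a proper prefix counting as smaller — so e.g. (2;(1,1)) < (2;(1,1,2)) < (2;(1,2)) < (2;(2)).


Primitive collections (8):

  {5,9}:  v_{5} + v_{9} = 0  ⇒ sig = (2;())
  {4,8}:  v_{4} + v_{8} = v_{7}  ⇒ sig = (2;(1))
  {3,9}:  v_{3} + v_{9} = v_{4} + v_{6}  ⇒ sig = (2;(1,1))
  {4,5,6}:  v_{4} + v_{5} + v_{6} = v_{3}  ⇒ sig = (3;(1))
  {5,6,7}:  v_{5} + v_{6} + v_{7} = v_{3} + v_{8}  ⇒ sig = (3;(1,1))
  {1,2,6,7}:  v_{1} + v_{2} + v_{6} + v_{7} = 0  ⇒ sig = (4;())
  {1,2,3,8}:  v_{1} + v_{2} + v_{3} + v_{8} = v_{5}  ⇒ sig = (4;(1))
  {1,2,3,7}:  v_{1} + v_{2} + v_{3} + v_{7} = v_{4} + v_{5}  ⇒ sig = (4;(1,1))

Sorted signature multiset PRS(X):
    (2;())
    (2;(1))
    (2;(1,1))
    (3;(1))
    (3;(1,1))
    (4;())
    (4;(1))
    (4;(1,1))


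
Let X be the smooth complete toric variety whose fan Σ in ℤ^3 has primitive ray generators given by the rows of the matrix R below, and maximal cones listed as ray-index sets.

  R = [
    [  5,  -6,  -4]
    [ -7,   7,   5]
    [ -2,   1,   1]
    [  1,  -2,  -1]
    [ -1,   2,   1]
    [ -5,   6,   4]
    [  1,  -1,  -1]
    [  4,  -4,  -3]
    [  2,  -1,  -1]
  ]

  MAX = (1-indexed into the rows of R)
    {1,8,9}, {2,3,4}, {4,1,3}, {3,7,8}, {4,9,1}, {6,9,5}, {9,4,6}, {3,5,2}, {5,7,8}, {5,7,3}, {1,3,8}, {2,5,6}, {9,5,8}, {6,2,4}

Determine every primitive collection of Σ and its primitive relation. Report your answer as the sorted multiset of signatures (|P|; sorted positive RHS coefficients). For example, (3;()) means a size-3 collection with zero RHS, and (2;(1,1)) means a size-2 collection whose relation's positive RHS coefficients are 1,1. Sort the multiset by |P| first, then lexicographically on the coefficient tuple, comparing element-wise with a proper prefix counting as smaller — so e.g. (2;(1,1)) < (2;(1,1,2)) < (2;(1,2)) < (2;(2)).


Δ(Σ) — 9 vertices, 16 min non-faces:

  {1,6}:  v_{1} + v_{6} = 0  so sig = (2;())
  {3,9}:  v_{3} + v_{9} = 0  so sig = (2;())
  {4,5}:  v_{4} + v_{5} = 0  so sig = (2;())
  {1,2}:  v_{1} + v_{2} = v_{3}  so sig = (2;(1))
  {1,5}:  v_{1} + v_{5} = v_{8}  so sig = (2;(1))
  {2,9}:  v_{2} + v_{9} = v_{6}  so sig = (2;(1))
  {3,6}:  v_{3} + v_{6} = v_{2}  so sig = (2;(1))
  {4,8}:  v_{4} + v_{8} = v_{1}  so sig = (2;(1))
  {6,8}:  v_{6} + v_{8} = v_{5}  so sig = (2;(1))
  {2,8}:  v_{2} + v_{8} = v_{3} + v_{5}  so sig = (2;(1,1))
  {4,7}:  v_{4} + v_{7} = v_{3} + v_{8}  so sig = (2;(1,1))
  {7,9}:  v_{7} + v_{9} = v_{5} + v_{8}  so sig = (2;(1,1))
  {1,7}:  v_{1} + v_{7} = v_{3} + 2·v_{8}  so sig = (2;(1,2))
  {6,7}:  v_{6} + v_{7} = v_{3} + 2·v_{5}  so sig = (2;(1,2))
  {2,7}:  v_{2} + v_{7} = 2·v_{3} + 2·v_{5}  so sig = (2;(2,2))
  {3,5,8}:  v_{3} + v_{5} + v_{8} = v_{7}  so sig = (3;(1))

so the primitive-relation signature multiset is
    |P|=2: 15 collections, coeffs (), (), (), (1), (1), (1), (1), (1), (1), (1,1), (1,1), (1,1), (1,2), (1,2), (2,2)
    |P|=3: 1 collection, coeffs (1)


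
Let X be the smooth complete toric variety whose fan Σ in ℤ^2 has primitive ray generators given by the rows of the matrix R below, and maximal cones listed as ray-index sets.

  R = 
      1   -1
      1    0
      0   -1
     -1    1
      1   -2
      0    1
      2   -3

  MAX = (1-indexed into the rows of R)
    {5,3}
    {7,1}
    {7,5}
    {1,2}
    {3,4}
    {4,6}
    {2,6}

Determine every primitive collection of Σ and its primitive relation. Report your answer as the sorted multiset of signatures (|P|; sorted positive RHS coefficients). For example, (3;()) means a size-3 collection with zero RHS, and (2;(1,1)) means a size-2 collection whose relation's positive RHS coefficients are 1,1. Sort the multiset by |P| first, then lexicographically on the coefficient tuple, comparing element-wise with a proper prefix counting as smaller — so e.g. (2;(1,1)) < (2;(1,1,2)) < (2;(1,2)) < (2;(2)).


14 collections generate NE(X_Σ); each relation:

  {1,4}:  v_{1} + v_{4} = 0  ⇒ sig = (2;())
  {3,6}:  v_{3} + v_{6} = 0  ⇒ sig = (2;())
  {1,3}:  v_{1} + v_{3} = v_{5}  ⇒ sig = (2;(1))
  {1,5}:  v_{1} + v_{5} = v_{7}  ⇒ sig = (2;(1))
  {1,6}:  v_{1} + v_{6} = v_{2}  ⇒ sig = (2;(1))
  {2,3}:  v_{2} + v_{3} = v_{1}  ⇒ sig = (2;(1))
  {2,4}:  v_{2} + v_{4} = v_{6}  ⇒ sig = (2;(1))
  {4,5}:  v_{4} + v_{5} = v_{3}  ⇒ sig = (2;(1))
  {4,7}:  v_{4} + v_{7} = v_{5}  ⇒ sig = (2;(1))
  {5,6}:  v_{5} + v_{6} = v_{1}  ⇒ sig = (2;(1))
  {2,5}:  v_{2} + v_{5} = 2·v_{1}  ⇒ sig = (2;(2))
  {3,7}:  v_{3} + v_{7} = 2·v_{5}  ⇒ sig = (2;(2))
  {6,7}:  v_{6} + v_{7} = 2·v_{1}  ⇒ sig = (2;(2))
  {2,7}:  v_{2} + v_{7} = 3·v_{1}  ⇒ sig = (2;(3))

Sorted signature multiset PRS(X):
{ (2;()) ×2,  (2;(1)) ×8,  (2;(2)) ×3,  (2;(3)) }


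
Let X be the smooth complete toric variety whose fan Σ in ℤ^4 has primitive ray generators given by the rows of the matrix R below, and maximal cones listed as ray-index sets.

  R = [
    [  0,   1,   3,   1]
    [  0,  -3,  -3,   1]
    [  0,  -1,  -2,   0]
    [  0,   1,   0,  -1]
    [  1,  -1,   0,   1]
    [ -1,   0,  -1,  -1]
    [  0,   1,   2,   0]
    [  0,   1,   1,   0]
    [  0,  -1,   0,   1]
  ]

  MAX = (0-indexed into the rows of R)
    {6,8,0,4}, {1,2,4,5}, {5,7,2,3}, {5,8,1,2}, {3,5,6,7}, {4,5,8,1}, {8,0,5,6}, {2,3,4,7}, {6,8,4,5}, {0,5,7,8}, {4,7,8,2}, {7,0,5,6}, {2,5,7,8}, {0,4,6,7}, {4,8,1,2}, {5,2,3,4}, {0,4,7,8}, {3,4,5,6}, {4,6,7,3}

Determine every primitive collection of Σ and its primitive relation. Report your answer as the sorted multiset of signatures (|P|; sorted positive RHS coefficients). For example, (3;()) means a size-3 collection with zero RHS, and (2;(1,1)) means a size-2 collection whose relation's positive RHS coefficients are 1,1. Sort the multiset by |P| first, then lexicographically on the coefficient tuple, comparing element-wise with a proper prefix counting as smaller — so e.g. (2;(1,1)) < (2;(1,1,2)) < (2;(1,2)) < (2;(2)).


Minimal non-faces — 12 found among 9 rays, 19 max cones:

  P={2,6}:  v_{2} + v_{6} = 0 — sig = (2;())
  P={3,8}:  v_{3} + v_{8} = 0 — sig = (2;())
  P={0,2}:  v_{0} + v_{2} = v_{7} + v_{8} — sig = (2;(1,1))
  P={0,3}:  v_{0} + v_{3} = v_{6} + v_{7} — sig = (2;(1,1))
  P={1,7}:  v_{1} + v_{7} = v_{2} + v_{8} — sig = (2;(1,1))
  P={1,3}:  v_{1} + v_{3} = v_{2} + v_{4} + v_{5} — sig = (2;(1,1,1))
  P={1,6}:  v_{1} + v_{6} = v_{4} + v_{5} + v_{8} — sig = (2;(1,1,1))
  P={0,1}:  v_{0} + v_{1} = 2·v_{8} — sig = (2;(2))
  P={4,5,7}:  v_{4} + v_{5} + v_{7} = 0 — sig = (3;())
  P={6,7,8}:  v_{6} + v_{7} + v_{8} = v_{0} — sig = (3;(1))
  P={0,4,5}:  v_{0} + v_{4} + v_{5} = v_{6} + v_{8} — sig = (3;(1,1))
  P={2,4,5,8}:  v_{2} + v_{4} + v_{5} + v_{8} = v_{1} — sig = (4;(1))

Hence PRS(X_Σ) =
[(2;()), (2;()), (2;(1,1)), (2;(1,1)), (2;(1,1)), (2;(1,1,1)), (2;(1,1,1)), (2;(2)), (3;()), (3;(1)), (3;(1,1)), (4;(1))]


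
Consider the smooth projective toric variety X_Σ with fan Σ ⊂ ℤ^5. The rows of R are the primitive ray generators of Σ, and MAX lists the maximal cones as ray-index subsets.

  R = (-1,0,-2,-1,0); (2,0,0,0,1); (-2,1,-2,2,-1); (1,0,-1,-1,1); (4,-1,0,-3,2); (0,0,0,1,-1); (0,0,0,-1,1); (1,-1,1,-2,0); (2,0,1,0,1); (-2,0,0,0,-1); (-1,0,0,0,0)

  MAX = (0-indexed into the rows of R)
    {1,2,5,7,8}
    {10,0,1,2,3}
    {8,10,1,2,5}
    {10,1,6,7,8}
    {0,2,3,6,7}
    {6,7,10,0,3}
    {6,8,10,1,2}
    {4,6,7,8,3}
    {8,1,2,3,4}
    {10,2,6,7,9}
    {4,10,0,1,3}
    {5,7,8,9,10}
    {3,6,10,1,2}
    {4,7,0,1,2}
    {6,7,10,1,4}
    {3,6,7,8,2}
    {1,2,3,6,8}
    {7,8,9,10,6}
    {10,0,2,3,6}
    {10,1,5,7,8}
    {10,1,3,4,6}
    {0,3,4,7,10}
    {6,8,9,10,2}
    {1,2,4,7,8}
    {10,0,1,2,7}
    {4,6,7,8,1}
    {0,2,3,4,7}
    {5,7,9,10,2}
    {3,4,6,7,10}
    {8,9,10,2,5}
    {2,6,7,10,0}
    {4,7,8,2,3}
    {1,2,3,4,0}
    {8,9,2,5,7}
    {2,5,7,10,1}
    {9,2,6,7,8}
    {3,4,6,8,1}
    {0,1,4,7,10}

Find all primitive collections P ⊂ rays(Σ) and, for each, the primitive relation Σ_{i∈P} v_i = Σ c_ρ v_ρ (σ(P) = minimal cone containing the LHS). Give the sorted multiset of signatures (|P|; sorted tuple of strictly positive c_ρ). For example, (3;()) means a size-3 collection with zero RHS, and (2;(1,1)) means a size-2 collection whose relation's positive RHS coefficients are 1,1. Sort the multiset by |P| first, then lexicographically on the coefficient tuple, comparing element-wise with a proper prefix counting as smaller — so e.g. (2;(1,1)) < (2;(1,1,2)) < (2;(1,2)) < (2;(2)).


Primitive collections (19):

  {1,9}:  v_{1} + v_{9} = 0  →  sig = (2;())
  {5,6}:  v_{5} + v_{6} = 0  →  sig = (2;())
  {0,8}:  v_{0} + v_{8} = v_{3}  →  sig = (2;(1))
  {4,9}:  v_{4} + v_{9} = v_{3} + v_{7}  →  sig = (2;(1,1))
  {3,5}:  v_{3} + v_{5} = v_{1} + v_{2} + v_{7}  →  sig = (2;(1,1,1))
  {3,9}:  v_{3} + v_{9} = v_{2} + v_{6} + v_{7}  →  sig = (2;(1,1,1))
  {0,5}:  v_{0} + v_{5} = v_{1} + 2·v_{2} + 2·v_{7} + v_{10}  →  sig = (2;(1,1,2,2))
  {0,9}:  v_{0} + v_{9} = 2·v_{2} + v_{6} + 2·v_{7} + v_{10}  →  sig = (2;(1,1,2,2))
  {4,5}:  v_{4} + v_{5} = 2·v_{1} + v_{2} + 2·v_{7}  →  sig = (2;(1,2,2))
  {1,3,7}:  v_{1} + v_{3} + v_{7} = v_{4}  →  sig = (3;(1))
  {2,4,10}:  v_{2} + v_{4} + v_{10} = v_{0} + v_{1}  →  sig = (3;(1,1))
  {3,8,10}:  v_{3} + v_{8} + v_{10} = v_{1} + v_{6}  →  sig = (3;(1,1))
  {4,8,10}:  v_{4} + v_{8} + v_{10} = 2·v_{1} + v_{6} + v_{7}  →  sig = (3;(1,1,2))
  {0,4,6}:  v_{0} + v_{4} + v_{6} = 3·v_{3} + v_{7} + v_{10}  →  sig = (3;(1,1,3))
  {0,1,6}:  v_{0} + v_{1} + v_{6} = 2·v_{3} + v_{10}  →  sig = (3;(1,2))
  {2,4,6}:  v_{2} + v_{4} + v_{6} = 2·v_{3}  →  sig = (3;(2))
  {2,7,8,10}:  v_{2} + v_{7} + v_{8} + v_{10} = 0  →  sig = (4;())
  {1,2,6,7}:  v_{1} + v_{2} + v_{6} + v_{7} = v_{3}  →  sig = (4;(1))
  {2,3,7,10}:  v_{2} + v_{3} + v_{7} + v_{10} = v_{0}  →  sig = (4;(1))

Signatures (|P|; sorted positive RHS coefficients), sorted:
{ (2;()) ×2,  (2;(1)),  (2;(1,1)),  (2;(1,1,1)) ×2,  (2;(1,1,2,2)) ×2,  (2;(1,2,2)),  (3;(1)),  (3;(1,1)) ×2,  (3;(1,1,2)),  (3;(1,1,3)),  (3;(1,2)),  (3;(2)),  (4;()),  (4;(1)) ×2 }


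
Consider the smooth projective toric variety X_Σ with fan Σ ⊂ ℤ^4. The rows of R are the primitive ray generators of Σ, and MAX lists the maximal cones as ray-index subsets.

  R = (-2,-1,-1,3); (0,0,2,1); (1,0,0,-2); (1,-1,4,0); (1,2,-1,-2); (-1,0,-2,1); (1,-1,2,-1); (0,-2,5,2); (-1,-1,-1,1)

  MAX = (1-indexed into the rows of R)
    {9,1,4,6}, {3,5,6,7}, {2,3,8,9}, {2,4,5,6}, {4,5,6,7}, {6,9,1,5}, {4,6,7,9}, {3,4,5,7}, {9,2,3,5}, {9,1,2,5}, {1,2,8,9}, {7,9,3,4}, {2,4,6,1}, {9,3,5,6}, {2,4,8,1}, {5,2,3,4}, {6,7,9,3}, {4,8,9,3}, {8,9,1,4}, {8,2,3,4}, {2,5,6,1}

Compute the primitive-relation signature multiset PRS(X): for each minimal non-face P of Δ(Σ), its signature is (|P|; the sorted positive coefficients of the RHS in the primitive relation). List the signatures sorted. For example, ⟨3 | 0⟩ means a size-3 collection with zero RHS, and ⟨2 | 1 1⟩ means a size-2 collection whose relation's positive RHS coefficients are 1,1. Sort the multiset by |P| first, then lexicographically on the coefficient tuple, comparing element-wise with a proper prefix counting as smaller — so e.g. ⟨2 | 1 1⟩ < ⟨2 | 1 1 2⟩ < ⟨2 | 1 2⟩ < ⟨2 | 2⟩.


Minimal non-faces — 13 found among 9 rays, 21 max cones:

  • {1,3}:  v_{1} + v_{3} = v_{9}  →  sig = ⟨2 | 1⟩
  • {2,7}:  v_{2} + v_{7} = v_{4}  →  sig = ⟨2 | 1⟩
  • {6,8}:  v_{6} + v_{8} = v_{1} + v_{4}  →  sig = ⟨2 | 1 1⟩
  • {1,7}:  v_{1} + v_{7} = v_{4} + v_{6} + v_{9}  →  sig = ⟨2 | 1 1 1⟩
  • {5,8}:  v_{5} + v_{8} = 2·v_{2} + v_{3}  →  sig = ⟨2 | 1 2⟩
  • {7,8}:  v_{7} + v_{8} = 2·v_{4} + v_{9}  →  sig = ⟨2 | 1 2⟩
  • {2,3,6}:  v_{2} + v_{3} + v_{6} = 0  →  sig = ⟨3 | 0⟩
  • {1,4,5}:  v_{1} + v_{4} + v_{5} = v_{2}  →  sig = ⟨3 | 1⟩
  • {2,4,9}:  v_{2} + v_{4} + v_{9} = v_{8}  →  sig = ⟨3 | 1⟩
  • {2,6,9}:  v_{2} + v_{6} + v_{9} = v_{1}  →  sig = ⟨3 | 1⟩
  • {3,4,6}:  v_{3} + v_{4} + v_{6} = v_{7}  →  sig = ⟨3 | 1⟩
  • {5,7,9}:  v_{5} + v_{7} + v_{9} = v_{3}  →  sig = ⟨3 | 1⟩
  • {4,5,9}:  v_{4} + v_{5} + v_{9} = v_{2} + v_{3}  →  sig = ⟨3 | 1 1⟩

Sorted signature multiset PRS(X):
{ ⟨2 | 1⟩ ×2,  ⟨2 | 1 1⟩,  ⟨2 | 1 1 1⟩,  ⟨2 | 1 2⟩ ×2,  ⟨3 | 0⟩,  ⟨3 | 1⟩ ×5,  ⟨3 | 1 1⟩ }


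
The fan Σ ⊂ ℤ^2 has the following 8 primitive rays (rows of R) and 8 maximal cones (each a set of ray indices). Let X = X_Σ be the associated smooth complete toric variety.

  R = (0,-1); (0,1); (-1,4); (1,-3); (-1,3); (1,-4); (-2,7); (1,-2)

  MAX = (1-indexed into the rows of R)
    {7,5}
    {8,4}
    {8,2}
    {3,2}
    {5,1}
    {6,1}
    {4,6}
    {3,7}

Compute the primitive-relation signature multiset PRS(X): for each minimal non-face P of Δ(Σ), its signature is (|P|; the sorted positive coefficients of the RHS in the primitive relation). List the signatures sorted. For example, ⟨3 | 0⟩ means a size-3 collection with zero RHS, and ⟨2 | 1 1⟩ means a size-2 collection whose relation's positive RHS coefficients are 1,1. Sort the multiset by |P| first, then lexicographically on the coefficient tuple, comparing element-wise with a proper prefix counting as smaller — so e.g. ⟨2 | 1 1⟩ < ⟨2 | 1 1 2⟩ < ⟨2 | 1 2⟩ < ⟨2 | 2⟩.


Σ has 20 primitive collections:

  P = {1,2}:  v_{1} + v_{2} = 0  so sig = ⟨2 | 0⟩
  P = {3,6}:  v_{3} + v_{6} = 0  so sig = ⟨2 | 0⟩
  P = {4,5}:  v_{4} + v_{5} = 0  so sig = ⟨2 | 0⟩
  P = {1,3}:  v_{1} + v_{3} = v_{5}  so sig = ⟨2 | 1⟩
  P = {1,4}:  v_{1} + v_{4} = v_{6}  so sig = ⟨2 | 1⟩
  P = {1,8}:  v_{1} + v_{8} = v_{4}  so sig = ⟨2 | 1⟩
  P = {2,4}:  v_{2} + v_{4} = v_{8}  so sig = ⟨2 | 1⟩
  P = {2,5}:  v_{2} + v_{5} = v_{3}  so sig = ⟨2 | 1⟩
  P = {2,6}:  v_{2} + v_{6} = v_{4}  so sig = ⟨2 | 1⟩
  P = {3,4}:  v_{3} + v_{4} = v_{2}  so sig = ⟨2 | 1⟩
  P = {3,5}:  v_{3} + v_{5} = v_{7}  so sig = ⟨2 | 1⟩
  P = {4,7}:  v_{4} + v_{7} = v_{3}  so sig = ⟨2 | 1⟩
  P = {5,6}:  v_{5} + v_{6} = v_{1}  so sig = ⟨2 | 1⟩
  P = {5,8}:  v_{5} + v_{8} = v_{2}  so sig = ⟨2 | 1⟩
  P = {6,7}:  v_{6} + v_{7} = v_{5}  so sig = ⟨2 | 1⟩
  P = {7,8}:  v_{7} + v_{8} = v_{2} + v_{3}  so sig = ⟨2 | 1 1⟩
  P = {1,7}:  v_{1} + v_{7} = 2·v_{5}  so sig = ⟨2 | 2⟩
  P = {2,7}:  v_{2} + v_{7} = 2·v_{3}  so sig = ⟨2 | 2⟩
  P = {3,8}:  v_{3} + v_{8} = 2·v_{2}  so sig = ⟨2 | 2⟩
  P = {6,8}:  v_{6} + v_{8} = 2·v_{4}  so sig = ⟨2 | 2⟩

Signatures (|P|; sorted positive RHS coefficients), sorted:
{ ⟨2 | 0⟩ ×3,  ⟨2 | 1⟩ ×12,  ⟨2 | 1 1⟩,  ⟨2 | 2⟩ ×4 }


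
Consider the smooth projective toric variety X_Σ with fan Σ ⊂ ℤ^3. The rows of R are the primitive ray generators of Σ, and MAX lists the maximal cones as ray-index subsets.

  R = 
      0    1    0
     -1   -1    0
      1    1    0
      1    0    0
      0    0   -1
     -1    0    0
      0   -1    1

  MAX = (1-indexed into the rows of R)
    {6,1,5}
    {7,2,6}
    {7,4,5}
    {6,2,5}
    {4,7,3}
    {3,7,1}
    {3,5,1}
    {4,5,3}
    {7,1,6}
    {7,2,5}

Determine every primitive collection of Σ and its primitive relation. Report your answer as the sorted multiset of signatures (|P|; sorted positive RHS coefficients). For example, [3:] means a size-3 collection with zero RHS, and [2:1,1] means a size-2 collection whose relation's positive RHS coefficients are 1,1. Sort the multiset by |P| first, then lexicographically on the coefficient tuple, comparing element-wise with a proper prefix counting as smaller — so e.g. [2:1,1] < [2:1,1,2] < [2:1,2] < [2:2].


Primitive collections (9):

  P = {2,3}:  v_{2} + v_{3} = 0  ⟹  sig = [2:]
  P = {4,6}:  v_{4} + v_{6} = 0  ⟹  sig = [2:]
  P = {1,2}:  v_{1} + v_{2} = v_{6}  ⟹  sig = [2:1]
  P = {1,4}:  v_{1} + v_{4} = v_{3}  ⟹  sig = [2:1]
  P = {3,6}:  v_{3} + v_{6} = v_{1}  ⟹  sig = [2:1]
  P = {2,4}:  v_{2} + v_{4} = v_{5} + v_{7}  ⟹  sig = [2:1,1]
  P = {1,5,7}:  v_{1} + v_{5} + v_{7} = 0  ⟹  sig = [3:]
  P = {3,5,7}:  v_{3} + v_{5} + v_{7} = v_{4}  ⟹  sig = [3:1]
  P = {5,6,7}:  v_{5} + v_{6} + v_{7} = v_{2}  ⟹  sig = [3:1]

Signatures (|P|; sorted positive RHS coefficients), sorted:
{ [2:] ×2,  [2:1] ×3,  [2:1,1],  [3:],  [3:1] ×2 }


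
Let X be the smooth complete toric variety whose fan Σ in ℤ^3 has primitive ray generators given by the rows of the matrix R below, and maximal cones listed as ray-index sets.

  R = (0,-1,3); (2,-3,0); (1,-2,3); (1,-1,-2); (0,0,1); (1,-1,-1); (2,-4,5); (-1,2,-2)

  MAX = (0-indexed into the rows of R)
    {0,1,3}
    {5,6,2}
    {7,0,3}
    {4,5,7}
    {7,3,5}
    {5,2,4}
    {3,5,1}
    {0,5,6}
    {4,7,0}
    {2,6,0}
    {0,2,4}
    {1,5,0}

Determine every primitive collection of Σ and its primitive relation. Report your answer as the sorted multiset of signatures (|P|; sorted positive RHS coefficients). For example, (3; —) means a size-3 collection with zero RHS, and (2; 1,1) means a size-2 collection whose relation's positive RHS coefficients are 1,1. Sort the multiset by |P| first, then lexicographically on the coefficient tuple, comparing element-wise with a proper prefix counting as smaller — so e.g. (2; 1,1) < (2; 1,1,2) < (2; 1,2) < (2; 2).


14 collections generate NE(X_Σ); each relation:

  P={1,7}:  v_{1} + v_{7} = v_{3} — sig = (2; 1)
  P={2,7}:  v_{2} + v_{7} = v_{4} — sig = (2; 1)
  P={3,4}:  v_{3} + v_{4} = v_{5} — sig = (2; 1)
  P={6,7}:  v_{6} + v_{7} = v_{2} — sig = (2; 1)
  P={1,4}:  v_{1} + v_{4} = v_{0} + 2·v_{5} — sig = (2; 1,2)
  P={2,3}:  v_{2} + v_{3} = v_{0} + 2·v_{5} — sig = (2; 1,2)
  P={4,6}:  v_{4} + v_{6} = 2·v_{2} — sig = (2; 2)
  P={1,2}:  v_{1} + v_{2} = 2·v_{0} + 3·v_{5} — sig = (2; 2,3)
  P={3,6}:  v_{3} + v_{6} = 2·v_{0} + 3·v_{5} — sig = (2; 2,3)
  P={1,6}:  v_{1} + v_{6} = 3·v_{0} + 4·v_{5} — sig = (2; 3,4)
  P={0,5,7}:  v_{0} + v_{5} + v_{7} = 0 — sig = (3; —)
  P={0,2,5}:  v_{0} + v_{2} + v_{5} = v_{6} — sig = (3; 1)
  P={0,3,5}:  v_{0} + v_{3} + v_{5} = v_{1} — sig = (3; 1)
  P={0,4,5}:  v_{0} + v_{4} + v_{5} = v_{2} — sig = (3; 1)

Sorted signature multiset PRS(X):
{ (2; 1) ×4,  (2; 1,2) ×2,  (2; 2),  (2; 2,3) ×2,  (2; 3,4),  (3; —),  (3; 1) ×3 }


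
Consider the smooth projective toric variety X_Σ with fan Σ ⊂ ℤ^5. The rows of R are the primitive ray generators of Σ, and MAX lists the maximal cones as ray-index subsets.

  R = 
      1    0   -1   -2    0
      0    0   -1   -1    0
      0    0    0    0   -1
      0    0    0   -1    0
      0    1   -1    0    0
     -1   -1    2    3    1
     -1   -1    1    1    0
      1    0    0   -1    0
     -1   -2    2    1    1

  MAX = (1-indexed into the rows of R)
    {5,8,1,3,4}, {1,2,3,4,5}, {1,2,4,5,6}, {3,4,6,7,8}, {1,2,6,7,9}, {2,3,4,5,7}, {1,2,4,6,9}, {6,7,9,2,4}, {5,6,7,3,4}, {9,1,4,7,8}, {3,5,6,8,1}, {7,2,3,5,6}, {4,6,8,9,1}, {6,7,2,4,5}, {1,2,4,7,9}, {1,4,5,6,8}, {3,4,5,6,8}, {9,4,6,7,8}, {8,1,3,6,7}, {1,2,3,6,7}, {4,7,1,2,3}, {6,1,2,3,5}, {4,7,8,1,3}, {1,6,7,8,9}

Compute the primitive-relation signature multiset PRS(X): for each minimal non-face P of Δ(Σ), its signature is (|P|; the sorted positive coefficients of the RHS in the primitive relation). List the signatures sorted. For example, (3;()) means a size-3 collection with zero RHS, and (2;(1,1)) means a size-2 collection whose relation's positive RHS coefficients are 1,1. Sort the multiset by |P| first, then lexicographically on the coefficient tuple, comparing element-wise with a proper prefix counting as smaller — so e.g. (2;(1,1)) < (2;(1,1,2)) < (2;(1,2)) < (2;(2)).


8 minimal non-faces of Δ(Σ) (on 9 rays):

  P = {2,8}:  v_{2} + v_{8} = v_{1}  ⟹  sig = (2;(1))
  P = {5,9}:  v_{5} + v_{9} = v_{2} + v_{4} + v_{6}  ⟹  sig = (2;(1,1,1))
  P = {3,9}:  v_{3} + v_{9} = 2·v_{7} + v_{8}  ⟹  sig = (2;(1,2))
  P = {5,7,8}:  v_{5} + v_{7} + v_{8} = 0  ⟹  sig = (3;())
  P = {1,5,7}:  v_{1} + v_{5} + v_{7} = v_{2}  ⟹  sig = (3;(1))
  P = {1,4,6,7}:  v_{1} + v_{4} + v_{6} + v_{7} = v_{9}  ⟹  sig = (4;(1))
  P = {2,3,4,6}:  v_{2} + v_{3} + v_{4} + v_{6} = v_{7}  ⟹  sig = (4;(1))
  P = {1,3,4,6}:  v_{1} + v_{3} + v_{4} + v_{6} = v_{7} + v_{8}  ⟹  sig = (4;(1,1))

Signatures (|P|; sorted positive RHS coefficients), sorted:
{ (2;(1)),  (2;(1,1,1)),  (2;(1,2)),  (3;()),  (3;(1)),  (4;(1)) ×2,  (4;(1,1)) }


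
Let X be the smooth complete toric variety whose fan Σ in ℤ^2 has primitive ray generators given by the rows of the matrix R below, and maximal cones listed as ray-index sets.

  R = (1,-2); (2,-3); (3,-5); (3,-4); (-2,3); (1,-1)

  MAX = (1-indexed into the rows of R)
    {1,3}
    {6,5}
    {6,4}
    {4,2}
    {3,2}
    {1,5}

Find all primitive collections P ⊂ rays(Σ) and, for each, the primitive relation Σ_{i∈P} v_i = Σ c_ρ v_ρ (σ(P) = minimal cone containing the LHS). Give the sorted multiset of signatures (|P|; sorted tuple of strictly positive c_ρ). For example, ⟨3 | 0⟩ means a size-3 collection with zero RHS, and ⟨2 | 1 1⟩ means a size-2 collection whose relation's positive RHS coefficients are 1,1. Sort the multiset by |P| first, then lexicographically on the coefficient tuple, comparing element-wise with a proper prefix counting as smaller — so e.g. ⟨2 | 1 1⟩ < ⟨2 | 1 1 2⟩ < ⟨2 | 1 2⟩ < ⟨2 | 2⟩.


The 9 primitive collections of Σ (r=6, n=2):

  P = {2,5}:  v_{2} + v_{5} = 0  →  sig = ⟨2 | 0⟩
  P = {1,2}:  v_{1} + v_{2} = v_{3}  →  sig = ⟨2 | 1⟩
  P = {1,6}:  v_{1} + v_{6} = v_{2}  →  sig = ⟨2 | 1⟩
  P = {2,6}:  v_{2} + v_{6} = v_{4}  →  sig = ⟨2 | 1⟩
  P = {3,5}:  v_{3} + v_{5} = v_{1}  →  sig = ⟨2 | 1⟩
  P = {4,5}:  v_{4} + v_{5} = v_{6}  →  sig = ⟨2 | 1⟩
  P = {1,4}:  v_{1} + v_{4} = 2·v_{2}  →  sig = ⟨2 | 2⟩
  P = {3,6}:  v_{3} + v_{6} = 2·v_{2}  →  sig = ⟨2 | 2⟩
  P = {3,4}:  v_{3} + v_{4} = 3·v_{2}  →  sig = ⟨2 | 3⟩

Signatures (|P|; sorted positive RHS coefficients), sorted:
    |P|=2: 9 collections, coeffs (), (1), (1), (1), (1), (1), (2), (2), (3)


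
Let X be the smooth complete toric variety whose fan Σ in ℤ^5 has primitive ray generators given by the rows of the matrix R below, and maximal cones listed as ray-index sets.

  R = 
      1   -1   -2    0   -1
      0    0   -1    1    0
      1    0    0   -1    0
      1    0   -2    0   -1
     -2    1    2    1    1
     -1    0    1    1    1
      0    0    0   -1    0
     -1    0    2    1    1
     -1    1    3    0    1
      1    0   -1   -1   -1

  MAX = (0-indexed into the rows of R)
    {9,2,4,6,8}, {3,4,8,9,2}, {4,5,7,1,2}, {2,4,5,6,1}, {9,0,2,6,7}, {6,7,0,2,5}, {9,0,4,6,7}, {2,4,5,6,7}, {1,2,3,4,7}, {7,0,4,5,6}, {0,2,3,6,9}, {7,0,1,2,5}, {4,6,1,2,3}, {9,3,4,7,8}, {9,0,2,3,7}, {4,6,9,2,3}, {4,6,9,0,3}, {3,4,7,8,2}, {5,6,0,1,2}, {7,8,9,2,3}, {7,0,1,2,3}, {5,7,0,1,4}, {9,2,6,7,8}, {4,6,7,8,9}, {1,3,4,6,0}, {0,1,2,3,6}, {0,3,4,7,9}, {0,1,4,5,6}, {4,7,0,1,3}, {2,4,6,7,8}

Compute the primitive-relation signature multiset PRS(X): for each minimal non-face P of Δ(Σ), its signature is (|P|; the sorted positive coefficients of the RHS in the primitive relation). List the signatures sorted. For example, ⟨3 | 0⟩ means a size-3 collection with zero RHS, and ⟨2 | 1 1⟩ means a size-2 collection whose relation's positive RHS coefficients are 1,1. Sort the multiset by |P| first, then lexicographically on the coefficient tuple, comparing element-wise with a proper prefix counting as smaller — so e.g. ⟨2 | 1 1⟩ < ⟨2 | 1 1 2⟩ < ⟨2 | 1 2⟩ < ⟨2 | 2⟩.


Σ has 11 primitive collections:

  • {5,9}:  v_{5} + v_{9} = 0 ; sig = ⟨2 | 0⟩
  • {1,9}:  v_{1} + v_{9} = v_{3} ; sig = ⟨2 | 1⟩
  • {3,5}:  v_{3} + v_{5} = v_{1} ; sig = ⟨2 | 1⟩
  • {0,8}:  v_{0} + v_{8} = v_{7} + v_{9} ; sig = ⟨2 | 1 1⟩
  • {5,8}:  v_{5} + v_{8} = v_{2} + v_{4} + v_{7} ; sig = ⟨2 | 1 1 1⟩
  • {1,8}:  v_{1} + v_{8} = v_{2} + v_{3} + v_{4} + v_{7} ; sig = ⟨2 | 1 1 1 1⟩
  • {0,2,4}:  v_{0} + v_{2} + v_{4} = 0 ; sig = ⟨3 | 0⟩
  • {3,6,7}:  v_{3} + v_{6} + v_{7} = 0 ; sig = ⟨3 | 0⟩
  • {1,6,7}:  v_{1} + v_{6} + v_{7} = v_{5} ; sig = ⟨3 | 1⟩
  • {3,6,8}:  v_{3} + v_{6} + v_{8} = v_{2} + v_{4} + v_{9} ; sig = ⟨3 | 1 1 1⟩
  • {2,4,7,9}:  v_{2} + v_{4} + v_{7} + v_{9} = v_{8} ; sig = ⟨4 | 1⟩

Sorted signature multiset PRS(X):
[⟨2 | 0⟩, ⟨2 | 1⟩, ⟨2 | 1⟩, ⟨2 | 1 1⟩, ⟨2 | 1 1 1⟩, ⟨2 | 1 1 1 1⟩, ⟨3 | 0⟩, ⟨3 | 0⟩, ⟨3 | 1⟩, ⟨3 | 1 1 1⟩, ⟨4 | 1⟩]


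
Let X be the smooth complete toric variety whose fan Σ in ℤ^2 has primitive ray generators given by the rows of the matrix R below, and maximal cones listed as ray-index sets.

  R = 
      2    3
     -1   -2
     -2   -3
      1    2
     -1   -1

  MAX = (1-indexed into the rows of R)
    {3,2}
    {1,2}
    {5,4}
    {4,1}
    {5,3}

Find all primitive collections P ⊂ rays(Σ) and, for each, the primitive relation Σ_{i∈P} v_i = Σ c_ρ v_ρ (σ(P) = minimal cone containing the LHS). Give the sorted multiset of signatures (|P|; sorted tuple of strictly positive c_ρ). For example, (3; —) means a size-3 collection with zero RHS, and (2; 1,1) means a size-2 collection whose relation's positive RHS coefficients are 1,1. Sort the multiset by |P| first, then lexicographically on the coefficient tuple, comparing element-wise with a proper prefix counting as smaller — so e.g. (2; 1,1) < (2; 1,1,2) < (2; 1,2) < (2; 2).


The 5 primitive collections of Σ (r=5, n=2):

  P={1,3}:  v_{1} + v_{3} = 0  →  sig = (2; —)
  P={2,4}:  v_{2} + v_{4} = 0  →  sig = (2; —)
  P={1,5}:  v_{1} + v_{5} = v_{4}  →  sig = (2; 1)
  P={2,5}:  v_{2} + v_{5} = v_{3}  →  sig = (2; 1)
  P={3,4}:  v_{3} + v_{4} = v_{5}  →  sig = (2; 1)

so the primitive-relation signature multiset is
    (2; —)
    (2; —)
    (2; 1)
    (2; 1)
    (2; 1)


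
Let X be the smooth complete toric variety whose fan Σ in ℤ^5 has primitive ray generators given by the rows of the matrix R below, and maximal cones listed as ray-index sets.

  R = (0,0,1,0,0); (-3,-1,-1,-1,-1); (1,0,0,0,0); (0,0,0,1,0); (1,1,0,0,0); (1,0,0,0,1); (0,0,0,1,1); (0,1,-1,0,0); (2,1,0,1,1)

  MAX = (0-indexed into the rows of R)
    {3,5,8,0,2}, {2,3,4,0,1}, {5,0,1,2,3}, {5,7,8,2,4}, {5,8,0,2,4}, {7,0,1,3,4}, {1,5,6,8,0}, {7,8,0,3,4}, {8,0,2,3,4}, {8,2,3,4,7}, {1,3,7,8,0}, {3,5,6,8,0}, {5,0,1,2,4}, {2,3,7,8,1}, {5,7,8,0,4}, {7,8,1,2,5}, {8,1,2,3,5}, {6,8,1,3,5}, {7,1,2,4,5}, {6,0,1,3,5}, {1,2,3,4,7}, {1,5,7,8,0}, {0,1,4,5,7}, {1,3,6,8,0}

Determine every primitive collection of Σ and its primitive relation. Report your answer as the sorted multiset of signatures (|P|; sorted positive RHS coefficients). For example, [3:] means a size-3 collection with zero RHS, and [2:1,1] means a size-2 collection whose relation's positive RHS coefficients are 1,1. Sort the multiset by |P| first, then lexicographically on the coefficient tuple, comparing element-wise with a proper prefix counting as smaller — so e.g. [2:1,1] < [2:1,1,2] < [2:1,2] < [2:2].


The 9 primitive collections of Σ (r=9, n=5):

  P={2,6}:  v_{2} + v_{6} = v_{3} + v_{5}  →  sig = [2:1,1]
  P={4,6}:  v_{4} + v_{6} = v_{0} + v_{1} + 2·v_{8}  →  sig = [2:1,1,2]
  P={6,7}:  v_{6} + v_{7} = v_{0} + 2·v_{1} + 3·v_{8}  →  sig = [2:1,2,3]
  P={0,2,7}:  v_{0} + v_{2} + v_{7} = v_{4}  →  sig = [3:1]
  P={1,4,8}:  v_{1} + v_{4} + v_{8} = v_{7}  →  sig = [3:1]
  P={3,4,5}:  v_{3} + v_{4} + v_{5} = v_{8}  →  sig = [3:1]
  P={3,5,7}:  v_{3} + v_{5} + v_{7} = v_{1} + 2·v_{8}  →  sig = [3:1,2]
  P={0,1,2,8}:  v_{0} + v_{1} + v_{2} + v_{8} = 0  →  sig = [4:]
  P={0,1,3,5,8}:  v_{0} + v_{1} + v_{3} + v_{5} + v_{8} = v_{6}  →  sig = [5:1]

Signatures (|P|; sorted positive RHS coefficients), sorted:
    |P|=2: 3 collections, coeffs (1,1), (1,1,2), (1,2,3)
    |P|=3: 4 collections, coeffs (1), (1), (1), (1,2)
    |P|=4: 1 collection, coeffs ()
    |P|=5: 1 collection, coeffs (1)


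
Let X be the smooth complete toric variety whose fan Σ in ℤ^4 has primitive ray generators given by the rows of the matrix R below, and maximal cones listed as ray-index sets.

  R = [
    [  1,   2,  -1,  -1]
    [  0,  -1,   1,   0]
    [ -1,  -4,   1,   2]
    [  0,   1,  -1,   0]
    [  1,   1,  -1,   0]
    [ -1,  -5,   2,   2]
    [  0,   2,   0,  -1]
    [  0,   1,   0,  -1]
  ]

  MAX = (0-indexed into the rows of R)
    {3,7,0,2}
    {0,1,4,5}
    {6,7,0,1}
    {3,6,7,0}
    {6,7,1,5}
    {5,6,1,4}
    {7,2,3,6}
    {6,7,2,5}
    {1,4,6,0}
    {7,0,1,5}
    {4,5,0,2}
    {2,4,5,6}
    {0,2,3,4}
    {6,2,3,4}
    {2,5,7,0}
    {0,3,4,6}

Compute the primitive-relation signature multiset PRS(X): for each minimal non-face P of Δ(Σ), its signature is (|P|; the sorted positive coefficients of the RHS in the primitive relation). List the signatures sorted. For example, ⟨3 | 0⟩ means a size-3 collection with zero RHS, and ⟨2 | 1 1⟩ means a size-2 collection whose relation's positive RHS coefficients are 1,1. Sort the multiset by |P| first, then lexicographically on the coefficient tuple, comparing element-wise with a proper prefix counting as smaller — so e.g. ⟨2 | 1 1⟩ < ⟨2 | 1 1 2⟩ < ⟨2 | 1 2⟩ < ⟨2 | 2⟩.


Δ(Σ) — 8 vertices, 6 min non-faces:

  P={1,3}:  v_{1} + v_{3} = 0  so sig = ⟨2 | 0⟩
  P={1,2}:  v_{1} + v_{2} = v_{5}  so sig = ⟨2 | 1⟩
  P={3,5}:  v_{3} + v_{5} = v_{2}  so sig = ⟨2 | 1⟩
  P={4,7}:  v_{4} + v_{7} = v_{0}  so sig = ⟨2 | 1⟩
  P={0,2,6}:  v_{0} + v_{2} + v_{6} = 0  so sig = ⟨3 | 0⟩
  P={0,5,6}:  v_{0} + v_{5} + v_{6} = v_{1}  so sig = ⟨3 | 1⟩

Sorted signature multiset PRS(X):
[⟨2 | 0⟩, ⟨2 | 1⟩, ⟨2 | 1⟩, ⟨2 | 1⟩, ⟨3 | 0⟩, ⟨3 | 1⟩]


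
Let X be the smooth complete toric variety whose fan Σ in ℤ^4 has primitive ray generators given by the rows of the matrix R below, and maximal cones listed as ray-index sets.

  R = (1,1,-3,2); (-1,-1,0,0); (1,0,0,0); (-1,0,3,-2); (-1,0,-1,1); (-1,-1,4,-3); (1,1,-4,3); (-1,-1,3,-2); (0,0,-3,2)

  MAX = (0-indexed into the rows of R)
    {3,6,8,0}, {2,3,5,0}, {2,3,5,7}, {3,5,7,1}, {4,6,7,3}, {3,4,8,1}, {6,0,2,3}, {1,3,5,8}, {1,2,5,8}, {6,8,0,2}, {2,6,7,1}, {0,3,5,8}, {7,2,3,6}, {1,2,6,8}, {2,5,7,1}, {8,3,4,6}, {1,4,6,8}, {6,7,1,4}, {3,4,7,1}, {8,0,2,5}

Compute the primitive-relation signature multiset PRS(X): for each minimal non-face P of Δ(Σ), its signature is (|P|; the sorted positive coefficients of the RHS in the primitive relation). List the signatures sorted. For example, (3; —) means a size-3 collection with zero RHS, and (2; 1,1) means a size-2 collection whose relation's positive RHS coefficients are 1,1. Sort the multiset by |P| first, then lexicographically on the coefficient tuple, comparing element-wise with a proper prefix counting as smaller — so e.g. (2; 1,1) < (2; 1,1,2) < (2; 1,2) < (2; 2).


Δ(Σ) — 9 vertices, 10 min non-faces:

  {0,7}:  v_{0} + v_{7} = 0 — sig = (2; —)
  {5,6}:  v_{5} + v_{6} = 0 — sig = (2; —)
  {0,1}:  v_{0} + v_{1} = v_{8} — sig = (2; 1)
  {7,8}:  v_{7} + v_{8} = v_{1} — sig = (2; 1)
  {2,4}:  v_{2} + v_{4} = v_{6} + v_{7} — sig = (2; 1,1)
  {4,5}:  v_{4} + v_{5} = v_{1} + v_{3} — sig = (2; 1,1)
  {0,4}:  v_{0} + v_{4} = v_{3} + v_{6} + v_{8} — sig = (2; 1,1,1)
  {2,3,8}:  v_{2} + v_{3} + v_{8} = 0 — sig = (3; —)
  {1,2,3}:  v_{1} + v_{2} + v_{3} = v_{7} — sig = (3; 1)
  {1,3,6}:  v_{1} + v_{3} + v_{6} = v_{4} — sig = (3; 1)

so the primitive-relation signature multiset is
[(2; —), (2; —), (2; 1), (2; 1), (2; 1,1), (2; 1,1), (2; 1,1,1), (3; —), (3; 1), (3; 1)]


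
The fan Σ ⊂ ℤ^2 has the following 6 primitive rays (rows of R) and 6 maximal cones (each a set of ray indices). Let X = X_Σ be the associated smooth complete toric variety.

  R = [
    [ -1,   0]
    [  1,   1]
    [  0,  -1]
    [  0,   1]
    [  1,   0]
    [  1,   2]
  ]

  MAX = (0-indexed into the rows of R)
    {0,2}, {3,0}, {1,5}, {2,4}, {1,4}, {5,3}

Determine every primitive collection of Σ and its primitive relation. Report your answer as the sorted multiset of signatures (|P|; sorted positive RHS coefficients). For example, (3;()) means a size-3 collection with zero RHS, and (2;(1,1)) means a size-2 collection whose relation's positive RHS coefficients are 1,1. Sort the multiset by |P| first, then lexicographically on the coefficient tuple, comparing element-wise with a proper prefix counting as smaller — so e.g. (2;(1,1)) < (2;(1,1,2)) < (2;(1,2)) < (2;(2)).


The 9 primitive collections of Σ (r=6, n=2):

  P = {0,4}:  v_{0} + v_{4} = 0 ; sig = (2;())
  P = {2,3}:  v_{2} + v_{3} = 0 ; sig = (2;())
  P = {0,1}:  v_{0} + v_{1} = v_{3} ; sig = (2;(1))
  P = {1,2}:  v_{1} + v_{2} = v_{4} ; sig = (2;(1))
  P = {1,3}:  v_{1} + v_{3} = v_{5} ; sig = (2;(1))
  P = {2,5}:  v_{2} + v_{5} = v_{1} ; sig = (2;(1))
  P = {3,4}:  v_{3} + v_{4} = v_{1} ; sig = (2;(1))
  P = {0,5}:  v_{0} + v_{5} = 2·v_{3} ; sig = (2;(2))
  P = {4,5}:  v_{4} + v_{5} = 2·v_{1} ; sig = (2;(2))

Sorted signature multiset PRS(X):
    (2;())
    (2;())
    (2;(1))
    (2;(1))
    (2;(1))
    (2;(1))
    (2;(1))
    (2;(2))
    (2;(2))


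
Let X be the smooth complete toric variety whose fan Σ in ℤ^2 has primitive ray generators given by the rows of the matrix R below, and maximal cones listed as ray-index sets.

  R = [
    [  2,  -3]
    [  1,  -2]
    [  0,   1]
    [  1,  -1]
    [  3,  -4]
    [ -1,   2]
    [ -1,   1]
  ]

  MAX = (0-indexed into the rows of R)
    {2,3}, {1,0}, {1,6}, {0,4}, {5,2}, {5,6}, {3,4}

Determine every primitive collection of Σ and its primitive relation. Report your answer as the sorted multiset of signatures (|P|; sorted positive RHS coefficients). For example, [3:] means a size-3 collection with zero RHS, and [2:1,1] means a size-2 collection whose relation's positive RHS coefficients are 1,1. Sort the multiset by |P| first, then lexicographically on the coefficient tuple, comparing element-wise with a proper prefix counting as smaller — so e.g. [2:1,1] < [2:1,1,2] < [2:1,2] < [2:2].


14 minimal non-faces of Δ(Σ) (on 7 rays):

  • {1,5}:  v_{1} + v_{5} = 0 — sig = [2:]
  • {3,6}:  v_{3} + v_{6} = 0 — sig = [2:]
  • {0,3}:  v_{0} + v_{3} = v_{4} — sig = [2:1]
  • {0,5}:  v_{0} + v_{5} = v_{3} — sig = [2:1]
  • {0,6}:  v_{0} + v_{6} = v_{1} — sig = [2:1]
  • {1,2}:  v_{1} + v_{2} = v_{3} — sig = [2:1]
  • {1,3}:  v_{1} + v_{3} = v_{0} — sig = [2:1]
  • {2,6}:  v_{2} + v_{6} = v_{5} — sig = [2:1]
  • {3,5}:  v_{3} + v_{5} = v_{2} — sig = [2:1]
  • {4,6}:  v_{4} + v_{6} = v_{0} — sig = [2:1]
  • {0,2}:  v_{0} + v_{2} = 2·v_{3} — sig = [2:2]
  • {1,4}:  v_{1} + v_{4} = 2·v_{0} — sig = [2:2]
  • {4,5}:  v_{4} + v_{5} = 2·v_{3} — sig = [2:2]
  • {2,4}:  v_{2} + v_{4} = 3·v_{3} — sig = [2:3]

Hence PRS(X_Σ) =
    [2:]
    [2:]
    [2:1]
    [2:1]
    [2:1]
    [2:1]
    [2:1]
    [2:1]
    [2:1]
    [2:1]
    [2:2]
    [2:2]
    [2:2]
    [2:3]
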